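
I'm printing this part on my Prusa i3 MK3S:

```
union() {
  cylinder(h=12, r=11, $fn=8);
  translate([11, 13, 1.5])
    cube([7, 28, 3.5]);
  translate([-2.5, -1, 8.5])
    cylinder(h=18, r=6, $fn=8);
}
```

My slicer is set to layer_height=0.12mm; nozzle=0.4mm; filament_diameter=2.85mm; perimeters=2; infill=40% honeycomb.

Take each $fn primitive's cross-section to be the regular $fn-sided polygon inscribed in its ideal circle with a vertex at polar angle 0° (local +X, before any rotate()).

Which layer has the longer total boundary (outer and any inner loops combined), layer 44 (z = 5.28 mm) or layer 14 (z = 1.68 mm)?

layer 14 (z = 1.68 mm)

Layer 44 (z = 5.28): the r=11 cylinder gives a regular 8-gon of circumradius 11 (constant along its height) (perimeter = 2·8·11.000·sin(180°/8) = 67.35 mm); the cube at (11, 13) is not intersected at this z (z outside [1.5, 5]); the cylinder at (-2.5, -1) is absent (z outside [8.5, 26.5]); Combining (union): only the r=11 cylinder is present, so the union is just that shape — boundary = 67.35 mm. So its perimeter = 67.35 mm. Layer 14 (z = 1.68): the r=11 cylinder gives a regular 8-gon of circumradius 11 (constant along its height) (perimeter = 2·8·11.000·sin(180°/8) = 67.35 mm); the 7×28 cube at (11, 13) contributes its full rectangle (perimeter 70.00 mm); the cylinder at (-2.5, -1) is not intersected at this z (z outside [8.5, 26.5]); Taking the union: the 2 present regions are separate (no shared area or edge), so areas and boundary lengths simply add and each stays a separate island — boundary = 137.35 mm. So its perimeter = 137.35 mm. Layer 14 is larger (137.35 vs 67.35 mm).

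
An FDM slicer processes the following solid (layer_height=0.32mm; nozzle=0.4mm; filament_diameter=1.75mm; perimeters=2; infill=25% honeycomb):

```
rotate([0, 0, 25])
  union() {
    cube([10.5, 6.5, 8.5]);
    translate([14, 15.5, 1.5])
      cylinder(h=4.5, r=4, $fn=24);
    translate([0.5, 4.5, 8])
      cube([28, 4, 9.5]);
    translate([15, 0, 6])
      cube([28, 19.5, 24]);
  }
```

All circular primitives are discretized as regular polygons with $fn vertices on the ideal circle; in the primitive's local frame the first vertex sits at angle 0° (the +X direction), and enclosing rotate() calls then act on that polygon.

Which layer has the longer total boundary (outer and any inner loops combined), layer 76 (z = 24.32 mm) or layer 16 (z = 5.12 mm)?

layer 76 (z = 24.32 mm)

Layer 76 (z = 24.32): the cube is not intersected at this z (z outside [0, 8.5]); the cylinder at (14, 15.5) is absent (z outside [1.5, 6]); the cube at (0.5, 4.5) does not reach this height (z outside [8, 17.5]); the cube at (15, 0) is present — its section is the full 28×19.5 rectangle (perimeter 95.00 mm); Merging all regions: only the 28×19.5 cube at (15, 0) is present, so the union is just that shape — boundary = 95.00 mm; (whole slice rotated 25° about Z — lengths, areas and connectivity unchanged). So its perimeter = 95.00 mm. Layer 16 (z = 5.12): the 10.5×6.5 cube contributes its full rectangle (perimeter 34.00 mm); the cylinder at (14, 15.5): section is a regular 24-gon, circumradius r=4 (perimeter = 2·24·4.000·sin(180°/24) = 25.06 mm); the cube at (0.5, 4.5) does not reach this height (z outside [8, 17.5]); the cube at (15, 0) is absent (z outside [6, 30]); Merging all regions: the 2 present regions are separate (no shared area or edge), so areas and boundary lengths simply add and each stays a separate island — boundary = 59.06 mm; (rotated 25° about Z; rotation is an isometry so areas/perimeters/island counts are preserved). So its perimeter = 59.06 mm. Layer 76 is larger (95.00 vs 59.06 mm).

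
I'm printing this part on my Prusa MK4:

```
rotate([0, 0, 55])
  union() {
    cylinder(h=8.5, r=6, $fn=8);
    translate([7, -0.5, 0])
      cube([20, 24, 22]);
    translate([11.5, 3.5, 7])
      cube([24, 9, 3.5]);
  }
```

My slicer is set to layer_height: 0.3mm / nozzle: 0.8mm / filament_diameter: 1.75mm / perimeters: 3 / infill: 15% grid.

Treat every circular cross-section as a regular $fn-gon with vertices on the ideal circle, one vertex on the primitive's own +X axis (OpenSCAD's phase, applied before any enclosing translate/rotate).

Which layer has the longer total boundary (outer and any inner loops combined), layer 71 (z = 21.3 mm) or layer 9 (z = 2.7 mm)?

Layer 71 (z = 21.3): the cylinder is not intersected at this z (z outside [0, 8.5]); the cube at (7, -0.5) (footprint 20×24) is included at this height (perimeter 88.00 mm); the cube at (11.5, 3.5) is not intersected at this z (z outside [7, 10.5]); Combining (union): only the 20×24 cube at (7, -0.5) is present, so the union is just that shape — boundary = 88.00 mm; (whole slice rotated 55° about Z — lengths, areas and connectivity unchanged). So its perimeter = 88.00 mm. Layer 9 (z = 2.7): the r=6 cylinder gives a regular 8-gon of circumradius 6 (constant along its height) (perimeter = 2·8·6.000·sin(180°/8) = 36.74 mm); the 20×24 cube at (7, -0.5) contributes its full rectangle (perimeter 88.00 mm); the cube at (11.5, 3.5) does not reach this height (z outside [7, 10.5]); Taking the union: the 2 present regions are separate (no shared area or edge), so areas and boundary lengths simply add and each stays a separate island — boundary = 124.74 mm; (whole slice rotated 55° about Z — lengths, areas and connectivity unchanged). So its perimeter = 124.74 mm. Layer 9 is larger (124.74 vs 88.00 mm).

layer 9 (z = 2.7 mm)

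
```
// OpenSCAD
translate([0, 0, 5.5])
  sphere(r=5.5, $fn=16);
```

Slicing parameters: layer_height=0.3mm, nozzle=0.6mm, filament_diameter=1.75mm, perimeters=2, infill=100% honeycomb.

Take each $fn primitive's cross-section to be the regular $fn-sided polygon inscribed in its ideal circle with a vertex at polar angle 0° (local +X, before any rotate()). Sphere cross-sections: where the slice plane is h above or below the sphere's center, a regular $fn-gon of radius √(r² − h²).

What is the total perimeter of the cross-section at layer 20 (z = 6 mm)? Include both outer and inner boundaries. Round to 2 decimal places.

At z = 6 mm: the r=5.5 sphere contributes a regular 16-gon of circumradius √(5.5²−0.5²) = 5.477 (perimeter = 2·16·5.477·sin(180°/16) = 34.19 mm). Overall, the cross-section is a single solid region. Total boundary length (outer) = 34.19 mm.

34.19 mm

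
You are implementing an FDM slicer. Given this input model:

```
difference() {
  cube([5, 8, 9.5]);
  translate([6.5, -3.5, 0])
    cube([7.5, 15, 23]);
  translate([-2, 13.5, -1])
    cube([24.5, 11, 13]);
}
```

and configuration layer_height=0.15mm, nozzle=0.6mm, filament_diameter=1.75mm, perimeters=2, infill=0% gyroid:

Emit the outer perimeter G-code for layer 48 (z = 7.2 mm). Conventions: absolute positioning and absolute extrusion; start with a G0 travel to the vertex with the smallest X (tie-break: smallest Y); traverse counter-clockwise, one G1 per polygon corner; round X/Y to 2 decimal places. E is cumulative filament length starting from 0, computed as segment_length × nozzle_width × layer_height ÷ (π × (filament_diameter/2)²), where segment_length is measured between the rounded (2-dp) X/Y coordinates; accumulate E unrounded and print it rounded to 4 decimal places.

At z = 7.2 mm: the cube (footprint 5×8) is included at this height; the cube at (6.5, -3.5) is present — its section is the full 7.5×15 rectangle; the 24.5×11 cube at (-2, 13.5) contributes its full rectangle; Subtracting the remaining from the first: starting from the 5×8 cube, the 7.5×15 cube at (6.5, -3.5) misses the remaining region (no effect); the 24.5×11 cube at (-2, 13.5) misses the remaining region (no effect) — 1 connected region. The outline is a single polygon with 4 vertices. Extrusion per mm of travel: 0.6 × 0.15 / (π × 0.875²) = 0.037418. Accumulating E over each segment gives final E = 0.9729.

G0 X0.00 Y0.00 Z7.20
G1 X5.00 Y0.00 E0.1871
G1 X5.00 Y8.00 E0.4864
G1 X0.00 Y8.00 E0.6735
G1 X0.00 Y0.00 E0.9729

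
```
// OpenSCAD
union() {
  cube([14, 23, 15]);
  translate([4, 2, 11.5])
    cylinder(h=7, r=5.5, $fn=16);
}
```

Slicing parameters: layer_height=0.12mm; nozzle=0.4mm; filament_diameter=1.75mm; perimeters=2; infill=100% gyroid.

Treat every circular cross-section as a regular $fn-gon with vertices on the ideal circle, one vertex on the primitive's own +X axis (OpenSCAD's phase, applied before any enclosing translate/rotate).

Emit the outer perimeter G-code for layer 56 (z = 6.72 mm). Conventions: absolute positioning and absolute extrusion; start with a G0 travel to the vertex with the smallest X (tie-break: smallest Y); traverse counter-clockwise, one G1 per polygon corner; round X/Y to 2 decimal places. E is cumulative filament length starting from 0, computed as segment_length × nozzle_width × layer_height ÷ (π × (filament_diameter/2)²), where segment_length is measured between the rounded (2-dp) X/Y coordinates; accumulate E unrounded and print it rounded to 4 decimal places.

At z = 6.72 mm: the cube (footprint 14×23) is included at this height; the cylinder at (4, 2) is absent (z outside [11.5, 18.5]); Merging all regions: only the 14×23 cube is present, so the union is just that shape — 1 connected region. The outline is a single polygon with 4 vertices. Extrusion per mm of travel: 0.4 × 0.12 / (π × 0.875²) = 0.019956. Accumulating E over each segment gives final E = 1.4767.

G0 X0.00 Y0.00 Z6.72
G1 X14.00 Y0.00 E0.2794
G1 X14.00 Y23.00 E0.7384
G1 X0.00 Y23.00 E1.0178
G1 X0.00 Y0.00 E1.4767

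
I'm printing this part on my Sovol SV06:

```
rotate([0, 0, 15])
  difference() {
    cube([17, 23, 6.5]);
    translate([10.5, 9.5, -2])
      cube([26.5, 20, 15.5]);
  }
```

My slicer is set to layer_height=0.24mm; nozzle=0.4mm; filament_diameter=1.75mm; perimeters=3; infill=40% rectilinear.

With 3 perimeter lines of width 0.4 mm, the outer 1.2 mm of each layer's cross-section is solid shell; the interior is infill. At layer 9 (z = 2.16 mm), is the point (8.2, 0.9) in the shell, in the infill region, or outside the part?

At z = 2.16 mm: the cube (footprint 17×23) is included at this height; the cube at (10.5, 9.5) (footprint 26.5×20) is included at this height; After the difference (first − rest): starting from the 17×23 cube, the 26.5×20 cube at (10.5, 9.5) partially overlaps it — only the 87.75 mm² overlap (of its 530.00 mm²) is removed, clipping the outline — 1 connected region; (whole slice rotated 15° about Z — lengths, areas and connectivity unchanged). Overall, the cross-section is a single solid region. Undo the 15° rotation: the query point maps to (8.154, -1.253) in the un-rotated model frame. The nearest boundary edge runs (17.00, 0.00)→(0.00, 0.00); distance from the point to it = 1.25 mm. The point is not inside any of the regions above, so it lies outside the cross-section (1.25 mm from the nearest boundary).

outside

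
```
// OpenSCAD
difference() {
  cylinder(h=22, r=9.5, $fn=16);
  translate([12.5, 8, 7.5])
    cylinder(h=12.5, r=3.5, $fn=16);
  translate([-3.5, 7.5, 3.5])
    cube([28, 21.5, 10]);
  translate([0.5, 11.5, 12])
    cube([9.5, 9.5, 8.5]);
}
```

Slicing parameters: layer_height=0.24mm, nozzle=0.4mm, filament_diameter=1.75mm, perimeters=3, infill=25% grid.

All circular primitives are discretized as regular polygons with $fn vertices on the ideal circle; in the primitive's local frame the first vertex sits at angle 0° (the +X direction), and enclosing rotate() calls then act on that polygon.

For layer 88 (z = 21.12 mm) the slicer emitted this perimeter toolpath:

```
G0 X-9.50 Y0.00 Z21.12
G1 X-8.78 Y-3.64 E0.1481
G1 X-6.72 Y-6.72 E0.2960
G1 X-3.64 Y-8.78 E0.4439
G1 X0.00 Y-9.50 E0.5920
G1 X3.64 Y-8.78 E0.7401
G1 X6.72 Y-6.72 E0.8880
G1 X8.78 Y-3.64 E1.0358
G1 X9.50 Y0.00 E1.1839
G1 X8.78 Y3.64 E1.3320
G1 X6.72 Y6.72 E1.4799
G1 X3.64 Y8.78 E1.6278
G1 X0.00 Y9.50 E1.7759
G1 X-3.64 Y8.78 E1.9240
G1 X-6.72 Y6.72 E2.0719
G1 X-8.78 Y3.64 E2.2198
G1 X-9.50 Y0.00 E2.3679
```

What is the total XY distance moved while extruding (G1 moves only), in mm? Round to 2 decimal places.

Sum the Euclidean lengths of each G1 segment: total = 59.33 mm.

59.33 mm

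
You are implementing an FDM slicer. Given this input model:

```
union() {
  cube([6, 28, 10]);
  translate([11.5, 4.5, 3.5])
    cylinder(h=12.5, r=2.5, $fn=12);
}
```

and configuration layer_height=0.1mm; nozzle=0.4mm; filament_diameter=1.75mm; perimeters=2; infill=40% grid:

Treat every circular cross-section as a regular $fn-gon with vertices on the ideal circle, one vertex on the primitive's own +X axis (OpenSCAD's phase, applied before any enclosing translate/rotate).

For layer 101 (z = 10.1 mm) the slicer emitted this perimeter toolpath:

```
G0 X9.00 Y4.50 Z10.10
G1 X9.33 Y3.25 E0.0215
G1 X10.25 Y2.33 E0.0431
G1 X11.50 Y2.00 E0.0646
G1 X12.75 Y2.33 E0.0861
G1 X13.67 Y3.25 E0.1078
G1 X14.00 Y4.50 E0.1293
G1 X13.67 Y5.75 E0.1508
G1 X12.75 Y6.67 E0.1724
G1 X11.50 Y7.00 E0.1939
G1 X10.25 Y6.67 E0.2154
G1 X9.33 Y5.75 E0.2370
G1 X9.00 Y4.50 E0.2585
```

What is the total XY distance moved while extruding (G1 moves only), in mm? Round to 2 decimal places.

15.55 mm

Sum the Euclidean lengths of each G1 segment: total = 15.55 mm.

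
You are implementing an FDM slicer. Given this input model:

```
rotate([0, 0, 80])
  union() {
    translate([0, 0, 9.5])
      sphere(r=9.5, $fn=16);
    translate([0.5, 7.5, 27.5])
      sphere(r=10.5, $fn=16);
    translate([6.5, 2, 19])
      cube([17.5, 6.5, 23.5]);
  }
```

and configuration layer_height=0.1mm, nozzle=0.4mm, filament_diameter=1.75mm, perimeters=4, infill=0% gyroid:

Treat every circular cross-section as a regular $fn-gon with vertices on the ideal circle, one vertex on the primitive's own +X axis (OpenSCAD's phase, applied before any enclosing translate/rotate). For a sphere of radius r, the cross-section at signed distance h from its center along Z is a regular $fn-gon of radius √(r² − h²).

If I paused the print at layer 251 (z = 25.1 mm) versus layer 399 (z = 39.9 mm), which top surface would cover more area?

layer 251 (z = 25.1 mm)

Layer 251 (z = 25.1): the sphere is not intersected at this z (|z−center|=15.600 > r=9.5); the sphere at (0.5, 7.5): section is a regular 16-gon, circumradius = √(r²−h²) = √(10.5²−2.4²) = 10.222 (area = (16/2)·10.222²·sin(360°/16) = 319.89 mm²); the cube at (6.5, 2) is present — its section is the full 17.5×6.5 rectangle (area 113.75 mm²); Merging all regions: the regions partially overlap — summed areas 433.64 mm² minus the doubly-counted overlap 23.74 mm² gives 409.90 mm² — area = 409.90 mm²; (whole slice rotated 80° about Z — lengths, areas and connectivity unchanged). So its area = 409.90 mm². Layer 399 (z = 39.9): the sphere is not intersected at this z (|z−center|=30.400 > r=9.5); the sphere at (0.5, 7.5) is absent (|z−center|=12.400 > r=10.5); the cube at (6.5, 2) is present — its section is the full 17.5×6.5 rectangle (area 113.75 mm²); Taking the union: only the 17.5×6.5 cube at (6.5, 2) is present, so the union is just that shape — area = 113.75 mm²; (whole slice rotated 80° about Z — lengths, areas and connectivity unchanged). So its area = 113.75 mm². Layer 251 is larger (409.90 vs 113.75 mm²).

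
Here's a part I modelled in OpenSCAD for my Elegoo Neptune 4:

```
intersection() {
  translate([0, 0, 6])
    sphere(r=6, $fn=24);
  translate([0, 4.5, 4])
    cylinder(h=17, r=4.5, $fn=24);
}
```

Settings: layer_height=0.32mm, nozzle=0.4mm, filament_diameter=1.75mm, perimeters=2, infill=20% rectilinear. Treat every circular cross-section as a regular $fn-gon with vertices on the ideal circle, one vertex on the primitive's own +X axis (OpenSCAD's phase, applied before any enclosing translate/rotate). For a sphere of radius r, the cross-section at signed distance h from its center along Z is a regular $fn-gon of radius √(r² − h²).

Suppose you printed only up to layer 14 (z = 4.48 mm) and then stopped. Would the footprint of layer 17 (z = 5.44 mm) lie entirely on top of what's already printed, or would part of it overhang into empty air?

part overhangs

Compare the two slices. At z = 4.48: the r=6 sphere contributes a regular 24-gon of circumradius √(6²−1.52²) = 5.804 (area = (24/2)·5.804²·sin(360°/24) = 104.63 mm²); the cylinder at (0, 4.5): section is a regular 24-gon, circumradius r=4.5 (area = (24/2)·4.500²·sin(360°/24) = 62.89 mm²); After intersecting: the r=4.5 cylinder at (0, 4.5) partially overlaps the r=6 sphere; clipping to the common part keeps 37.09 mm² — area = 37.09 mm². At z = 5.44: the sphere: section is a regular 24-gon, circumradius = √(r²−h²) = √(6²−0.56²) = 5.974 (area = (24/2)·5.974²·sin(360°/24) = 110.84 mm²); the r=4.5 cylinder at (0, 4.5) contributes a regular 24-gon of circumradius 4.5 (area = (24/2)·4.500²·sin(360°/24) = 62.89 mm²); Keeping only the common overlap: the r=4.5 cylinder at (0, 4.5) partially overlaps the r=6 sphere; clipping to the common part keeps 38.78 mm² — area = 38.78 mm². Checking containment: at z = 5.44 the cross-section extends beyond the z = 4.48 cross-section by about 1.69 mm².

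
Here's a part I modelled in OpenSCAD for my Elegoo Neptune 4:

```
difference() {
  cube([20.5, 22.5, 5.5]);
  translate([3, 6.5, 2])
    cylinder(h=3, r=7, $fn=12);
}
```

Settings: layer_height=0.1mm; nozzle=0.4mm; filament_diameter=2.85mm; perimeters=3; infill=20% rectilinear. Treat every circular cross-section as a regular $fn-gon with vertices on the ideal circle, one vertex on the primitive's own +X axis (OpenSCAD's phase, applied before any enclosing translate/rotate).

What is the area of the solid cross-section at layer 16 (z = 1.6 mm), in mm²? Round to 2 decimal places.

At z = 1.6 mm: the cube is present — its section is the full 20.5×22.5 rectangle (area 461.25 mm²); the cylinder at (3, 6.5) is absent (z outside [2, 5]); After the difference (first − rest): none of the subtracted shapes is present at this height, so the 20.5×22.5 cube is unchanged — area = 461.25 mm². Overall, the cross-section is a single solid region. Net area = 461.25 mm².

461.25 mm²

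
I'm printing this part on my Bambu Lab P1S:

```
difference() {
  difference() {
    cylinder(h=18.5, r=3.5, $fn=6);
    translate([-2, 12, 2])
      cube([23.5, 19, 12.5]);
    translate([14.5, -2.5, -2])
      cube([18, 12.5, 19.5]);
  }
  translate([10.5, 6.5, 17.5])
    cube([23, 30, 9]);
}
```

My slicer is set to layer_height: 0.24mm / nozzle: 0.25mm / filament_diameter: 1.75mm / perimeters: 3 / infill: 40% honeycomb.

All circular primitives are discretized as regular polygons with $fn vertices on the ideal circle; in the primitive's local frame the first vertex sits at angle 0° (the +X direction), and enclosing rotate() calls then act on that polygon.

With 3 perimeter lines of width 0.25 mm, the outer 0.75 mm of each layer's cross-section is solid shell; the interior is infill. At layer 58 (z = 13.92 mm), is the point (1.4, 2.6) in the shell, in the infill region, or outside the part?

At z = 13.92 mm: the r=3.5 cylinder contributes a regular 6-gon of circumradius 3.5; the cube at (-2, 12) (footprint 23.5×19) is included at this height; the cube at (14.5, -2.5) (footprint 18×12.5) is included at this height; After the difference (first − rest): starting from the r=3.5 cylinder, the 23.5×19 cube at (-2, 12) misses the remaining region (no effect); the 18×12.5 cube at (14.5, -2.5) misses the remaining region (no effect) — 1 connected region; the cube at (10.5, 6.5) is absent (z outside [17.5, 26.5]); Subtracting the remaining from the first: none of the subtracted shapes is present at this height, so the result so far is unchanged — 1 connected region. Overall, the cross-section is a single solid region. The nearest boundary edge runs (-1.75, 3.03)→(1.75, 3.03); distance from the point to it = 0.43 mm. The point is inside the cross-section, 0.43 mm from the nearest boundary — within the 0.75 mm shell band (3 × 0.25).

shell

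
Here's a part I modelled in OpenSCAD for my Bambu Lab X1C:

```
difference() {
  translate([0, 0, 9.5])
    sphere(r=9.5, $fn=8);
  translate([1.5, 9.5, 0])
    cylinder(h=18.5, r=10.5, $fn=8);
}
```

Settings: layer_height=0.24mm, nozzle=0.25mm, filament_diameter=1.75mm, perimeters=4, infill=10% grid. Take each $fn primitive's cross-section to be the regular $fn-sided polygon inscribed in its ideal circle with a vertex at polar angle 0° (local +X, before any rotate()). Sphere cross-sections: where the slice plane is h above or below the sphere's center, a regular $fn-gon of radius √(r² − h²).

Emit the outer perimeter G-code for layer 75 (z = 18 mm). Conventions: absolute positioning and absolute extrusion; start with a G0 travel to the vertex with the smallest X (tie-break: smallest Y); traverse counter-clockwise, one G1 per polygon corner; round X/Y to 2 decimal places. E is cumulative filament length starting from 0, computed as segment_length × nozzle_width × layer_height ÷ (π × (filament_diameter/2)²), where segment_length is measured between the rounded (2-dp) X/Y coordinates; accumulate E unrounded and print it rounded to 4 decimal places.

G0 X-4.24 Y0.00 Z18.00
G1 X-3.00 Y-3.00 E0.0810
G1 X0.00 Y-4.24 E0.1620
G1 X3.00 Y-3.00 E0.2429
G1 X4.24 Y0.00 E0.3239
G1 X4.19 Y0.12 E0.3271
G1 X1.50 Y-1.00 E0.3998
G1 X-3.76 Y1.18 E0.5419
G1 X-4.24 Y0.00 E0.5736

At z = 18 mm: the r=9.5 sphere slices to a regular 8-gon of circumradius 4.243 (√(r²−h²) with h=8.5 from center); the cylinder at (1.5, 9.5): section is a regular 8-gon, circumradius r=10.5; Subtracting the remaining from the first: starting from the r=9.5 sphere, the r=10.5 cylinder at (1.5, 9.5) partially overlaps it — only the 25.89 mm² overlap (of its 311.83 mm²) is removed, clipping the outline — 1 connected region. The outline is a single polygon with 8 vertices. Extrusion per mm of travel: 0.25 × 0.24 / (π × 0.875²) = 0.024945. Accumulating E over each segment gives final E = 0.5736.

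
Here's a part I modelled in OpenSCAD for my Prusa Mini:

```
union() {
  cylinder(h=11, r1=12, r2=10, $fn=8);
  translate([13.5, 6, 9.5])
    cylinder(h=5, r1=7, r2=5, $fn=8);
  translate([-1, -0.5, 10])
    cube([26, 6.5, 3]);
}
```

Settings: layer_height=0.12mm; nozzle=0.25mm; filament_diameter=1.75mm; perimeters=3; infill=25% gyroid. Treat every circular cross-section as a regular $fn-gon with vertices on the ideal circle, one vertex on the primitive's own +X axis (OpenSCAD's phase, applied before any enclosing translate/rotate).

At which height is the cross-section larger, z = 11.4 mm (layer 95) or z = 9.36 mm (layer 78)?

layer 78 (z = 9.36 mm)

Layer 95 (z = 11.4): the cone does not reach this height (z outside [0, 11]); the cone at (13.5, 6): at t=0.380 of its height the radius interpolates to r₁+(r₂−r₁)t = 6.240, giving a regular 8-gon of that circumradius (area = (8/2)·6.240²·sin(360°/8) = 110.13 mm²); the cube at (-1, -0.5) (footprint 26×6.5) is included at this height (area 169.00 mm²); Taking the union: the regions partially overlap — summed areas 279.13 mm² minus the doubly-counted overlap 55.07 mm² gives 224.07 mm² — area = 224.07 mm². So its area = 224.07 mm². Layer 78 (z = 9.36): the cone contributes a regular 8-gon of circumradius 10.298 (interpolated between r1=12 and r2=10 at t=0.851) (area = (8/2)·10.298²·sin(360°/8) = 299.96 mm²); the cone at (13.5, 6) is not intersected at this z (z outside [9.5, 14.5]); the cube at (-1, -0.5) is absent (z outside [10, 13]); Merging all regions: only the cone is present, so the union is just that shape — area = 299.96 mm². So its area = 299.96 mm². Layer 78 is larger (299.96 vs 224.07 mm²).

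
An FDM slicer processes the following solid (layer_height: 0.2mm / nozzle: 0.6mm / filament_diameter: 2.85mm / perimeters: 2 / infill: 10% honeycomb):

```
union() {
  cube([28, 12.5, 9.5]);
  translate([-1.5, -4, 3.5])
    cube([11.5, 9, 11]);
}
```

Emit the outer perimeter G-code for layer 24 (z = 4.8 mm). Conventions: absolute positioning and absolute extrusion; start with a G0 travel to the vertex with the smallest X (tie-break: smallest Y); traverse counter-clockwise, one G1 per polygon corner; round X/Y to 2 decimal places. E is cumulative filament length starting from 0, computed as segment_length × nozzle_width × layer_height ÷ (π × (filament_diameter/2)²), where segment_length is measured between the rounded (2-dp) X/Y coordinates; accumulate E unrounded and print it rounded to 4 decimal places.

G0 X-1.50 Y-4.00 Z4.80
G1 X10.00 Y-4.00 E0.2163
G1 X10.00 Y0.00 E0.2916
G1 X28.00 Y0.00 E0.6302
G1 X28.00 Y12.50 E0.8653
G1 X0.00 Y12.50 E1.3920
G1 X0.00 Y5.00 E1.5331
G1 X-1.50 Y5.00 E1.5613
G1 X-1.50 Y-4.00 E1.7306

At z = 4.8 mm: the 28×12.5 cube contributes its full rectangle; the 11.5×9 cube at (-1.5, -4) contributes its full rectangle; Taking the union: the regions partially overlap (shared area 50.00 mm²), so overlapping operands fuse into one piece — 1 connected region. The outline is a single polygon with 8 vertices. Extrusion per mm of travel: 0.6 × 0.2 / (π × 1.425²) = 0.018811. Accumulating E over each segment gives final E = 1.7306.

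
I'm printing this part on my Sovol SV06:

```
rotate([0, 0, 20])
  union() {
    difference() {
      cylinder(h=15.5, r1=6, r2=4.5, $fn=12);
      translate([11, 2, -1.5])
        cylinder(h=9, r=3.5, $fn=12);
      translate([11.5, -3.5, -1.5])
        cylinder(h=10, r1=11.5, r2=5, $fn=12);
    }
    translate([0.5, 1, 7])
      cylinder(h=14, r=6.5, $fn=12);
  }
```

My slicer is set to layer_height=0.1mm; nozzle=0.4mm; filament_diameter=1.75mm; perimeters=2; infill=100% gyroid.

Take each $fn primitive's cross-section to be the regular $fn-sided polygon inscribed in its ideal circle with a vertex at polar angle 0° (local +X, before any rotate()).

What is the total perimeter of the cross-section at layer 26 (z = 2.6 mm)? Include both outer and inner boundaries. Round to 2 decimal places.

35.46 mm

At z = 2.6 mm: the cone contributes a regular 12-gon of circumradius 5.748 (interpolated between r1=6 and r2=4.5 at t=0.168) (perimeter = 2·12·5.748·sin(180°/12) = 35.71 mm); the r=3.5 cylinder at (11, 2) contributes a regular 12-gon of circumradius 3.5 (perimeter = 2·12·3.500·sin(180°/12) = 21.74 mm); the cone at (11.5, -3.5) contributes a regular 12-gon of circumradius 8.835 (interpolated between r1=11.5 and r2=5 at t=0.410) (perimeter = 2·12·8.835·sin(180°/12) = 54.88 mm); Taking the first minus the rest: starting from the cone, the r=3.5 cylinder at (11, 2) misses the remaining region (no effect); the cone at (11.5, -3.5) partially overlaps it — only the 11.31 mm² overlap (of its 234.17 mm²) is removed, clipping the outline — boundary = 35.46 mm; the cylinder at (0.5, 1) is absent (z outside [7, 21]); Taking the union: only that combined region is present, so the union is just that shape — boundary = 35.46 mm; (rotated 20° about Z; rotation is an isometry so areas/perimeters/island counts are preserved). Overall, the cross-section is a single solid region. Total boundary length (outer) = 35.46 mm.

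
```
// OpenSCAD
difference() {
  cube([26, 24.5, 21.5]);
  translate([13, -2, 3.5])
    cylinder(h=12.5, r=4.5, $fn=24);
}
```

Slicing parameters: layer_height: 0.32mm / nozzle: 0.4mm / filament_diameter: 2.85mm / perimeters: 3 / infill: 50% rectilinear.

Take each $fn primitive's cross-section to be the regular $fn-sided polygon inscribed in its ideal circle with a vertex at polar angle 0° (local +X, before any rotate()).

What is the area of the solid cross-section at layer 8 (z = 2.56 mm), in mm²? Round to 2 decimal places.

At z = 2.56 mm: the cube (footprint 26×24.5) is included at this height (area 637.00 mm²); the cylinder at (13, -2) is not intersected at this z (z outside [3.5, 16]); Subtracting the remaining from the first: none of the subtracted shapes is present at this height, so the 26×24.5 cube is unchanged — area = 637.00 mm². Overall, the cross-section is a single solid region. Net area = 637.00 mm².

637.00 mm²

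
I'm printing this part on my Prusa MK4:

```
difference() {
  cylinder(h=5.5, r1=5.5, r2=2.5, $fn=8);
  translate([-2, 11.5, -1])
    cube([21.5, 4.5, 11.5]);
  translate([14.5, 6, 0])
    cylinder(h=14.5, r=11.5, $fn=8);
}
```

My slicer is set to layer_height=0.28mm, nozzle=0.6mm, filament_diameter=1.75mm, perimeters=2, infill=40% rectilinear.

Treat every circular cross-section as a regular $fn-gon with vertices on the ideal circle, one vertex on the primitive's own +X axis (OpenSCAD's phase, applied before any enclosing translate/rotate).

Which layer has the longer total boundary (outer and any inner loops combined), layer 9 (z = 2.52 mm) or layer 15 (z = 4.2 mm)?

layer 9 (z = 2.52 mm)

Layer 9 (z = 2.52): the cone contributes a regular 8-gon of circumradius 4.125 (interpolated between r1=5.5 and r2=2.5 at t=0.458) (perimeter = 2·8·4.125·sin(180°/8) = 25.26 mm); the cube at (-2, 11.5) (footprint 21.5×4.5) is included at this height (perimeter 52.00 mm); the r=11.5 cylinder at (14.5, 6) gives a regular 8-gon of circumradius 11.5 (constant along its height) (perimeter = 2·8·11.500·sin(180°/8) = 70.41 mm); Taking the first minus the rest: starting from the cone, the 21.5×4.5 cube at (-2, 11.5) misses the remaining region (no effect); the r=11.5 cylinder at (14.5, 6) misses the remaining region (no effect) — boundary = 25.26 mm. So its perimeter = 25.26 mm. Layer 15 (z = 4.2): the cone (r1=5.5→r2=2.5) has section circumradius 3.209 here — a regular 8-gon (perimeter = 2·8·3.209·sin(180°/8) = 19.65 mm); the cube at (-2, 11.5) (footprint 21.5×4.5) is included at this height (perimeter 52.00 mm); the r=11.5 cylinder at (14.5, 6) gives a regular 8-gon of circumradius 11.5 (constant along its height) (perimeter = 2·8·11.500·sin(180°/8) = 70.41 mm); After the difference (first − rest): starting from the cone, the 21.5×4.5 cube at (-2, 11.5) misses the remaining region (no effect); the r=11.5 cylinder at (14.5, 6) misses the remaining region (no effect) — boundary = 19.65 mm. So its perimeter = 19.65 mm. Layer 9 is larger (25.26 vs 19.65 mm).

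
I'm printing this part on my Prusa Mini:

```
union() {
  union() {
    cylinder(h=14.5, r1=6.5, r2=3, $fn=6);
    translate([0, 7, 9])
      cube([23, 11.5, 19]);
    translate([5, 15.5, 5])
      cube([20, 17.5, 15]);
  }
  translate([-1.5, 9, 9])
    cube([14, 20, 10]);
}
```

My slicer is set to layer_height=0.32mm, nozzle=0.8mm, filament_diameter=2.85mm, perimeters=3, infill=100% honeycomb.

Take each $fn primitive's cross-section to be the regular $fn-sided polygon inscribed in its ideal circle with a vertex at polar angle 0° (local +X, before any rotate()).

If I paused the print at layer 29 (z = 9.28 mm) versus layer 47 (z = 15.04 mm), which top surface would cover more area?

Layer 29 (z = 9.28): the cone contributes a regular 6-gon of circumradius 4.260 (interpolated between r1=6.5 and r2=3 at t=0.640) (area = (6/2)·4.260²·sin(360°/6) = 47.15 mm²); the cube at (0, 7) (footprint 23×11.5) is included at this height (area 264.50 mm²); the cube at (5, 15.5) (footprint 20×17.5) is included at this height (area 350.00 mm²); Taking the union: the regions partially overlap — summed areas 661.65 mm² minus the doubly-counted overlap 54.00 mm² gives 607.65 mm² — area = 607.65 mm²; the cube at (-1.5, 9) is present — its section is the full 14×20 rectangle (area 280.00 mm²); Taking the union: the regions partially overlap — summed areas 887.65 mm² minus the doubly-counted overlap 197.50 mm² gives 690.15 mm² — area = 690.15 mm². So its area = 690.15 mm². Layer 47 (z = 15.04): the cone is absent (z outside [0, 14.5]); the cube at (0, 7) (footprint 23×11.5) is included at this height (area 264.50 mm²); the 20×17.5 cube at (5, 15.5) contributes its full rectangle (area 350.00 mm²); Taking the union: the regions partially overlap — summed areas 614.50 mm² minus the doubly-counted overlap 54.00 mm² gives 560.50 mm² — area = 560.50 mm²; the 14×20 cube at (-1.5, 9) contributes its full rectangle (area 280.00 mm²); Merging all regions: the regions partially overlap — summed areas 840.50 mm² minus the doubly-counted overlap 197.50 mm² gives 643.00 mm² — area = 643.00 mm². So its area = 643.00 mm². Layer 29 is larger (690.15 vs 643.00 mm²).

layer 29 (z = 9.28 mm)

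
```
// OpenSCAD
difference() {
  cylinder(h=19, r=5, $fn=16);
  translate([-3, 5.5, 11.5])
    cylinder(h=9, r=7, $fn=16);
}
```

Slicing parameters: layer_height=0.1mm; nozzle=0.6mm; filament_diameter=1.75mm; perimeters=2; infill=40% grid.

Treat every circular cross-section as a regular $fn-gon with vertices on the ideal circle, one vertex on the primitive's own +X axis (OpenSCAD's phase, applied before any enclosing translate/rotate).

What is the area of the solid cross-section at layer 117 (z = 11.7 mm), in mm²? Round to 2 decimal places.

At z = 11.7 mm: the cylinder: section is a regular 16-gon, circumradius r=5 (area = (16/2)·5.000²·sin(360°/16) = 76.54 mm²); the cylinder at (-3, 5.5): section is a regular 16-gon, circumradius r=7 (area = (16/2)·7.000²·sin(360°/16) = 150.01 mm²); After the difference (first − rest): starting from the r=5 cylinder (76.54 mm²), the r=7 cylinder at (-3, 5.5) partially overlaps it — only the 38.45 mm² overlap (of its 150.01 mm²) is removed, clipping the outline — area = 38.08 mm². Overall, the cross-section is a single solid region. Net area = 38.08 mm².

38.08 mm²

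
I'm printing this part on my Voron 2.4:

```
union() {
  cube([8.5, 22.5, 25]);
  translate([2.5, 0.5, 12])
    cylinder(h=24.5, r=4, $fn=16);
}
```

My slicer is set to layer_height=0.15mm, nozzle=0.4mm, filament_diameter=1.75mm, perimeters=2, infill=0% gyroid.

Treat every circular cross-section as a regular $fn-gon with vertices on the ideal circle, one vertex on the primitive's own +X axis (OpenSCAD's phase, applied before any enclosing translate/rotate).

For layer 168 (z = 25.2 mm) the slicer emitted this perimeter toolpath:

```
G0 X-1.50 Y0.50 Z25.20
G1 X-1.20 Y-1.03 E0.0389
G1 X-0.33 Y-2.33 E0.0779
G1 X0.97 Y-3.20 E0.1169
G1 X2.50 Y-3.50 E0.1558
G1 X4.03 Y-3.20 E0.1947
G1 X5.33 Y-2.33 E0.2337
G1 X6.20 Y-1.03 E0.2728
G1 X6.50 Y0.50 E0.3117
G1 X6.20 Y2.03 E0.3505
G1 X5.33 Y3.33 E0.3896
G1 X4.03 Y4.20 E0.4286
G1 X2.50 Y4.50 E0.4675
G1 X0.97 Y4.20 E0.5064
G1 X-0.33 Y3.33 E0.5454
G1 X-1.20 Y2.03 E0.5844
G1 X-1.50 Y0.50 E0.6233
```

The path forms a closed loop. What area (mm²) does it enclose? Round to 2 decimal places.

49.04 mm²

Apply the shoelace formula to the sequence of (X, Y) vertices; enclosed area = 49.04 mm².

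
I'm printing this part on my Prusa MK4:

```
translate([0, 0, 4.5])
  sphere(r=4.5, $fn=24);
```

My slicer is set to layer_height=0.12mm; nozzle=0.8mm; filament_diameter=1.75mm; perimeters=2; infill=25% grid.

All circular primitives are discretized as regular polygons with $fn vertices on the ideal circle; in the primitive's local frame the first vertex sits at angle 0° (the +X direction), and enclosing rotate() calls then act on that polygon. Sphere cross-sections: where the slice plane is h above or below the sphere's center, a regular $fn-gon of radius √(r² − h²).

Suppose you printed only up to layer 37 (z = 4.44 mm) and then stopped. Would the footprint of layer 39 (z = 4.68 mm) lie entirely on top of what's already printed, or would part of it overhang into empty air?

Compare the two slices. At z = 4.44: the r=4.5 sphere slices to a regular 24-gon of circumradius 4.500 (√(r²−h²) with h=0.06 from center) (area = (24/2)·4.500²·sin(360°/24) = 62.88 mm²). At z = 4.68: the r=4.5 sphere slices to a regular 24-gon of circumradius 4.496 (√(r²−h²) with h=0.18 from center) (area = (24/2)·4.496²·sin(360°/24) = 62.79 mm²). Checking containment: the cross-section at z = 4.68 is a subset of the cross-section at z = 4.44.

entirely on top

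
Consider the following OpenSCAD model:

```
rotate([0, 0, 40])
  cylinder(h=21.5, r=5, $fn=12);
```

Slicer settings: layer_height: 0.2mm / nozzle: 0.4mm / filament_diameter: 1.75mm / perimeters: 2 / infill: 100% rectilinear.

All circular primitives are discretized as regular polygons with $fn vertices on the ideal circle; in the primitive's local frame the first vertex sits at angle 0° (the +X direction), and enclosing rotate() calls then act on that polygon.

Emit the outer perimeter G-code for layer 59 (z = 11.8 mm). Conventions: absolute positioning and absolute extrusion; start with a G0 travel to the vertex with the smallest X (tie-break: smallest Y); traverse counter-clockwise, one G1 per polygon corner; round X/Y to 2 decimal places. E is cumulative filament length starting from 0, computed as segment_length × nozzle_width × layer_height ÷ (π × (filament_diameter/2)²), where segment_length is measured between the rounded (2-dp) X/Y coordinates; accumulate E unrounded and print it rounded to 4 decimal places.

At z = 11.8 mm: the r=5 cylinder gives a regular 12-gon of circumradius 5 (constant along its height); (rotated 40° about Z; rotation is an isometry so areas/perimeters/island counts are preserved). The outline is a single polygon with 12 vertices. Extrusion per mm of travel: 0.4 × 0.2 / (π × 0.875²) = 0.033260. Accumulating E over each segment gives final E = 1.0327.

G0 X-4.92 Y-0.87 Z11.80
G1 X-3.83 Y-3.21 E0.0859
G1 X-1.71 Y-4.70 E0.1720
G1 X0.87 Y-4.92 E0.2582
G1 X3.21 Y-3.83 E0.3440
G1 X4.70 Y-1.71 E0.4302
G1 X4.92 Y0.87 E0.5163
G1 X3.83 Y3.21 E0.6022
G1 X1.71 Y4.70 E0.6884
G1 X-0.87 Y4.92 E0.7745
G1 X-3.21 Y3.83 E0.8604
G1 X-4.70 Y1.71 E0.9465
G1 X-4.92 Y-0.87 E1.0327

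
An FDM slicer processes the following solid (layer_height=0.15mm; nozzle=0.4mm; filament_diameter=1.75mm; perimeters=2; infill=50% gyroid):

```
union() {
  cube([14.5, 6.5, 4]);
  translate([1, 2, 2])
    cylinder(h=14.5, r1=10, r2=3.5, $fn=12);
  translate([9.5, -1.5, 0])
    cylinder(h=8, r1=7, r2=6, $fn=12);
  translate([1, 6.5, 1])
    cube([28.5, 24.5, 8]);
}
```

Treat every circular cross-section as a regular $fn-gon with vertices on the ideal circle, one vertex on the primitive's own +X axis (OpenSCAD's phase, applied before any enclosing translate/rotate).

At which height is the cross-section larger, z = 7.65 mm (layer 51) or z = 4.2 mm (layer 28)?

Layer 51 (z = 7.65): the cube does not reach this height (z outside [0, 4]); the cone at (1, 2) contributes a regular 12-gon of circumradius 7.467 (interpolated between r1=10 and r2=3.5 at t=0.390) (area = (12/2)·7.467²·sin(360°/12) = 167.28 mm²); the cone at (9.5, -1.5) (r1=7→r2=6) has section circumradius 6.044 here — a regular 12-gon (area = (12/2)·6.044²·sin(360°/12) = 109.58 mm²); the 28.5×24.5 cube at (1, 6.5) contributes its full rectangle (area 698.25 mm²); Merging all regions: the regions partially overlap — summed areas 975.11 mm² minus the doubly-counted overlap 37.18 mm² gives 937.93 mm² — area = 937.93 mm². So its area = 937.93 mm². Layer 28 (z = 4.2): the cube is absent (z outside [0, 4]); the cone at (1, 2): at t=0.152 of its height the radius interpolates to r₁+(r₂−r₁)t = 9.014, giving a regular 12-gon of that circumradius (area = (12/2)·9.014²·sin(360°/12) = 243.75 mm²); the cone at (9.5, -1.5): at t=0.525 of its height the radius interpolates to r₁+(r₂−r₁)t = 6.475, giving a regular 12-gon of that circumradius (area = (12/2)·6.475²·sin(360°/12) = 125.78 mm²); the cube at (1, 6.5) (footprint 28.5×24.5) is included at this height (area 698.25 mm²); Taking the union: the regions partially overlap — summed areas 1067.77 mm² minus the doubly-counted overlap 71.76 mm² gives 996.01 mm² — area = 996.01 mm². So its area = 996.01 mm². Layer 28 is larger (996.01 vs 937.93 mm²).

layer 28 (z = 4.2 mm)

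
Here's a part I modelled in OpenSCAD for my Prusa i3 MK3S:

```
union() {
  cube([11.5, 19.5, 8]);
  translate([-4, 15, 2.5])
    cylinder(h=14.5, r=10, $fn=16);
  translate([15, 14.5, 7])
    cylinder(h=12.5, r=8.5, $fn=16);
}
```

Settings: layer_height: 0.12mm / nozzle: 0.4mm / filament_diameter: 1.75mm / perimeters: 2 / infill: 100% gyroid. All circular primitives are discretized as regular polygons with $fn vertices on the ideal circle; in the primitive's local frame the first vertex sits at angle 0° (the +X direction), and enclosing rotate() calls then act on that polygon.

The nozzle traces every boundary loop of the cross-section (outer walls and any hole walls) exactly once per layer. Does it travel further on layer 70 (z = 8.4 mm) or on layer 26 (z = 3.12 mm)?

Layer 70 (z = 8.4): the cube does not reach this height (z outside [0, 8]); the r=10 cylinder at (-4, 15) gives a regular 16-gon of circumradius 10 (constant along its height) (perimeter = 2·16·10.000·sin(180°/16) = 62.43 mm); the cylinder at (15, 14.5): section is a regular 16-gon, circumradius r=8.5 (perimeter = 2·16·8.500·sin(180°/16) = 53.06 mm); Combining (union): the 2 present regions are separate (no shared area or edge), so areas and boundary lengths simply add and each stays a separate island — boundary = 115.49 mm. So its perimeter = 115.49 mm. Layer 26 (z = 3.12): the cube is present — its section is the full 11.5×19.5 rectangle (perimeter 62.00 mm); the cylinder at (-4, 15): section is a regular 16-gon, circumradius r=10 (perimeter = 2·16·10.000·sin(180°/16) = 62.43 mm); the cylinder at (15, 14.5) is not intersected at this z (z outside [7, 19.5]); Merging all regions: the regions partially overlap (shared area 63.01 mm²), so the edge portions inside another operand are dropped and the merged outline is re-measured after clipping — boundary = 89.81 mm. So its perimeter = 89.81 mm. Layer 70 is larger (115.49 vs 89.81 mm).

layer 70 (z = 8.4 mm)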